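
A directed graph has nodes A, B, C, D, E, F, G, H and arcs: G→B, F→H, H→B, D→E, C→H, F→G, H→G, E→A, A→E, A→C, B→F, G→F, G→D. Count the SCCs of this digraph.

{A, B, C, D, E, F, G, H} are all mutually reachable — one SCC of size 8.
That gives 1 strongly connected component.

1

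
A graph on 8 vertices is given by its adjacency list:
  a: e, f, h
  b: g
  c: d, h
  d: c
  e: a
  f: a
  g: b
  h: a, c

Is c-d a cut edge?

Yes

Removing c-d leaves no path between c and d: the component count goes from 2 to 3. So it is a bridge.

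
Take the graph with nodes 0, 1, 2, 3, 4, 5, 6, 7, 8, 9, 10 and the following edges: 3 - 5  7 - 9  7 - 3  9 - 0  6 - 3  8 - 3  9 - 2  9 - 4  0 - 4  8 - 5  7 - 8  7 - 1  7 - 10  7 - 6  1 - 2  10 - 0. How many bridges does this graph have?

0

The edges on the cycle 7-10-0-4-9-7 are not bridges since each lies on that cycle.
Every edge lies on some cycle, so there are no bridges.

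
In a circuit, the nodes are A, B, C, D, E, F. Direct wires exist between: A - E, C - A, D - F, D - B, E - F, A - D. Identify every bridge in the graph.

A-C, B-D

The edges on the cycle A-D-F-E-A are not bridges since each lies on that cycle.
But removing D - B disconnects D from B; removing A - C disconnects A from C — these are bridges.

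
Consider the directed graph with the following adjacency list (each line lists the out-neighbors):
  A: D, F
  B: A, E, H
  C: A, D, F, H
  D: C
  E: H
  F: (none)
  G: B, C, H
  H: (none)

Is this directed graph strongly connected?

No

There is no directed path from A to G, so the graph is not strongly connected.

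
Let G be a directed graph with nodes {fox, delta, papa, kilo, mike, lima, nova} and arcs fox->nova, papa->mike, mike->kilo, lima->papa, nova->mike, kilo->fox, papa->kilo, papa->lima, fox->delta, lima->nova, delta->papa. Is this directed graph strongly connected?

From lima we can reach every vertex (fox, kilo, lima, mike, nova, papa, delta), and every vertex can reach lima (fox, kilo, lima, mike, nova, papa, delta). So the whole graph is one strongly connected component.

Yes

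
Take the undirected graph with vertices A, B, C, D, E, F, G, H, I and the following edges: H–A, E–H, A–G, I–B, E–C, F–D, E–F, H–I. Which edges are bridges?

removing H–A disconnects H from A; removing D–F disconnects D from F; removing G–A disconnects G from A; removing H–E disconnects H from E — these are bridges.
In total 8 edges are bridges.

A-G, A-H, B-I, C-E, D-F, E-F, E-H, H-I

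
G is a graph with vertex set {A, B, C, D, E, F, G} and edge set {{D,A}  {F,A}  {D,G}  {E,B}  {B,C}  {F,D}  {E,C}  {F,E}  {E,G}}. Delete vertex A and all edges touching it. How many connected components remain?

With A gone, the remaining components are: {B, C, D, E, F, G}.
That is 1 component.

1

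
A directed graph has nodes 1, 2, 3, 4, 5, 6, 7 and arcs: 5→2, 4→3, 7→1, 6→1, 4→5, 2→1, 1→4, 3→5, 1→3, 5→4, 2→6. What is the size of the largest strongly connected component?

{1, 2, 3, 4, 5, 6} are all mutually reachable — one SCC of size 6.
{7} is an SCC by itself.
The largest has 6 vertices.

6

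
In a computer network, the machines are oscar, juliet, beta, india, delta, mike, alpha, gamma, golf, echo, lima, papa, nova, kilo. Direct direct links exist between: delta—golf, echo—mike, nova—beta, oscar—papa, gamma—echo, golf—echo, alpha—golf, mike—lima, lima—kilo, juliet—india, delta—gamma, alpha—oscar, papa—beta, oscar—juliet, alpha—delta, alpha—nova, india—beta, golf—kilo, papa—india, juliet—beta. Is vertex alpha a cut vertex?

Yes

Deleting alpha raises the number of components from 1 to 2, so alpha is a cut vertex.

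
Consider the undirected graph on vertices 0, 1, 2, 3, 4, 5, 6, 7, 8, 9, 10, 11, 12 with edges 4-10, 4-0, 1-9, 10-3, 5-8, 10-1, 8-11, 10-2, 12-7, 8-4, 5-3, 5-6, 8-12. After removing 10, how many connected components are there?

3

With 10 gone, the remaining components are: {2}; {1, 9}; {0, 3, 4, 5, 6, 7, 8, 11, 12}.
That is 3 components.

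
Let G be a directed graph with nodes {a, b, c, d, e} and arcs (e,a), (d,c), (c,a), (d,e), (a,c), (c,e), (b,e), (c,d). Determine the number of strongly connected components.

2

{a, c, d, e} are all mutually reachable — one SCC of size 4.
{b} is an SCC by itself.
That gives 2 strongly connected components.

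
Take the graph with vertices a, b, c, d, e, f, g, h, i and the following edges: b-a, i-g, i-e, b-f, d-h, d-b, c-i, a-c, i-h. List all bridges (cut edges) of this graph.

b-f, e-i, g-i

The edges on the cycle d-b-a-c-i-h-d are not bridges since each lies on that cycle.
But removing b-f disconnects b from f; removing e-i disconnects e from i; removing i-g disconnects i from g — these are bridges.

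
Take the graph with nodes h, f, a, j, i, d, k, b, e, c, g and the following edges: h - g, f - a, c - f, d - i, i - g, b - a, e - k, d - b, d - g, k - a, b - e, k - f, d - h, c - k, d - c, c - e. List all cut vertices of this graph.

d

Removing d increases the component count from 2 to 3, so d is a cut vertex.
By contrast removing i leaves 2 components; it is not a cut vertex. No other vertex is a cut vertex either.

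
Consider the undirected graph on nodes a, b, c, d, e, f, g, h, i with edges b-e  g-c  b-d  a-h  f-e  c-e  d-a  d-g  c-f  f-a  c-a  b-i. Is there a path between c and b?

From c we can reach a, b, c, d, e, f, g, h, i, which includes b.

Yes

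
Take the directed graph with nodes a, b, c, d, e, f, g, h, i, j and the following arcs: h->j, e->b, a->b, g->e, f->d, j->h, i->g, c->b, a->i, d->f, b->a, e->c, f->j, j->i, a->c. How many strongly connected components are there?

{a, b, c, e, g, i} are all mutually reachable — one SCC of size 6.
{h, j} are all mutually reachable — one SCC of size 2.
{d, f} are all mutually reachable — one SCC of size 2.
That gives 3 strongly connected components.

3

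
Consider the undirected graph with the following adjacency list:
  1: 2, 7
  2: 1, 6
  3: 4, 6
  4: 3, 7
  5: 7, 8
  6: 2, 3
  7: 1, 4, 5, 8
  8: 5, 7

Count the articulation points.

1

Removing 7 increases the component count from 1 to 2, so 7 is a cut vertex.
By contrast removing 2 leaves 1 component; it is not a cut vertex. No other vertex is a cut vertex either.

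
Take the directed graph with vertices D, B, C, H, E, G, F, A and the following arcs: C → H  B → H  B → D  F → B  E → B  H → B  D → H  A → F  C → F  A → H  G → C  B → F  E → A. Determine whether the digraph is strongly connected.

There is no directed path from E to C, so the graph is not strongly connected.

No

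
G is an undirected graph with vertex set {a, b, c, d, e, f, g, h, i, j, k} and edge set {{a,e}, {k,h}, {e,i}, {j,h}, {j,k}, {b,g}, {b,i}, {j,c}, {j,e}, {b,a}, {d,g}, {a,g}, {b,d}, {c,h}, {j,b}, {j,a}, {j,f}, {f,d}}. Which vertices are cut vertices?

Removing j increases the component count from 1 to 2, so j is a cut vertex.
By contrast removing e leaves 1 component; it is not a cut vertex. No other vertex is a cut vertex either.

j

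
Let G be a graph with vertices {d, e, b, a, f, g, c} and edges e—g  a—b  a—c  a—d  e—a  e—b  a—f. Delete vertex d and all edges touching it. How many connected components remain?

With d gone, the remaining components are: {a, b, c, e, f, g}.
That is 1 component.

1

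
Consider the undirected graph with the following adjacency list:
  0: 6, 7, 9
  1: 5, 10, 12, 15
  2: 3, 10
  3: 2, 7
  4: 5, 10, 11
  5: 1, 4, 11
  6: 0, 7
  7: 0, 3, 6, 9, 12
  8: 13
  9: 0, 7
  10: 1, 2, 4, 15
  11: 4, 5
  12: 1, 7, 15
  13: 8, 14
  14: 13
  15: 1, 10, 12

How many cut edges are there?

2

The edges on the cycle 12-15-1-12 are not bridges since each lies on that cycle.
But removing 8-13 disconnects 8 from 13; removing 13-14 disconnects 13 from 14 — these are bridges.
That makes 2 bridges.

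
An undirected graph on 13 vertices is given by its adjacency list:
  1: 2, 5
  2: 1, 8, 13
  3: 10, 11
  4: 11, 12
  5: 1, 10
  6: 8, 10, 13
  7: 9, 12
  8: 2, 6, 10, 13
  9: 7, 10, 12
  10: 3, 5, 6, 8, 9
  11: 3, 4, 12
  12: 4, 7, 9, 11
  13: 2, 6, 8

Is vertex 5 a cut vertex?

Deleting 5 leaves 1 component (was 1) (its neighbors 1, 10 remain connected to each other), so 5 is not a cut vertex.

No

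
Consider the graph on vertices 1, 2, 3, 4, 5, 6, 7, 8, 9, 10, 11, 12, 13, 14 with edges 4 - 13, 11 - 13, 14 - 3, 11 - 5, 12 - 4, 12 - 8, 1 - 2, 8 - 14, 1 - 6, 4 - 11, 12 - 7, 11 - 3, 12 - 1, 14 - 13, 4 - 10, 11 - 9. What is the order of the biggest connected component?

14

Starting from 1 we can reach 1, 2, 3, 4, 5, 6, 7, 8, 9, 10, 11, 12, 13, 14. That is one component of size 14.
The largest has 14 vertices.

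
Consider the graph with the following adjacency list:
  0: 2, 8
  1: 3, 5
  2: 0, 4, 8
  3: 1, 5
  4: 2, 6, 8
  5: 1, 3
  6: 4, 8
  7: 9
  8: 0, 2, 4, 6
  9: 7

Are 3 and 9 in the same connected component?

No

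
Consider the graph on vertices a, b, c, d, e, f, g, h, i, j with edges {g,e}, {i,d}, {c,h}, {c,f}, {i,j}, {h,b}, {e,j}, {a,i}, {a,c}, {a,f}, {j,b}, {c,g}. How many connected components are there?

Starting from a we can reach a, b, c, d, e, f, g, h, i, j. That is one component of size 10.
Total: 1 component.

1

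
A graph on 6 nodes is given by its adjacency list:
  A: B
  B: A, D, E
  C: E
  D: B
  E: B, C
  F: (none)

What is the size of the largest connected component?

F is isolated — a component by itself.
Starting from A we can reach A, B, C, D, E. That is one component of size 5.
The largest has 5 vertices.

5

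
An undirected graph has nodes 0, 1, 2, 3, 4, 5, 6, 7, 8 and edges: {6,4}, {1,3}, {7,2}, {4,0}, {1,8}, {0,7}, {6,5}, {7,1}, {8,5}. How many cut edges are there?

2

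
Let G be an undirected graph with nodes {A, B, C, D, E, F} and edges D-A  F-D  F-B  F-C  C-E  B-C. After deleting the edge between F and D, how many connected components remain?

2

Before removal there is 1 component.
F-D is a bridge — removing it separates F's side from D's side.
After removal: 2 components.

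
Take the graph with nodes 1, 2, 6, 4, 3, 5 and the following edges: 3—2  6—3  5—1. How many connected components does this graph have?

3

4 is isolated — a component by itself.
Starting from 1 we can reach 1, 5. That is one component of size 2.
Starting from 2 we can reach 2, 3, 6. That is one component of size 3.
Total: 3 components.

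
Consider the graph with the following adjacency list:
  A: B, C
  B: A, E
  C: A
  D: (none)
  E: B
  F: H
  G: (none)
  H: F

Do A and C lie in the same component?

From A we can reach A, B, C, E, which includes C.

Yes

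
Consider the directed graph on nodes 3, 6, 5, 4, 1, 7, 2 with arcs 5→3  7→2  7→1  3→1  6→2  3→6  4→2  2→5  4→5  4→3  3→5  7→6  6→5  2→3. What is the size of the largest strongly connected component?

4

{2, 3, 5, 6} are all mutually reachable — one SCC of size 4.
{4} is an SCC by itself.
{7} is an SCC by itself.
{1} is an SCC by itself.
The largest has 4 vertices.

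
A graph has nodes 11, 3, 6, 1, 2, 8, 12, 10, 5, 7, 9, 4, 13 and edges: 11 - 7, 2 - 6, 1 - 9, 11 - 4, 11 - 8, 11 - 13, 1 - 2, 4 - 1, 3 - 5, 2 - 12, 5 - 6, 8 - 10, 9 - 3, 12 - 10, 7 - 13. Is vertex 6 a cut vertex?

No

Deleting 6 leaves 1 component (was 1) (its neighbors 2, 5 remain connected to each other), so 6 is not a cut vertex.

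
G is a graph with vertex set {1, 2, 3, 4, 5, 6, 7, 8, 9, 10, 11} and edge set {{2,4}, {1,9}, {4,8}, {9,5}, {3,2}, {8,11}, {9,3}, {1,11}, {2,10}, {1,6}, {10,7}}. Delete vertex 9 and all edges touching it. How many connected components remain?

With 9 gone, the remaining components are: {5}; {1, 2, 3, 4, 6, 7, 8, 10, 11}.
That is 2 components.

2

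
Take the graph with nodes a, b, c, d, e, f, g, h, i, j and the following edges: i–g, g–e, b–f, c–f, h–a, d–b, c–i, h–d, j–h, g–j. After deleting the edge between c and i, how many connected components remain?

c and i are still connected via c-f-b-d-h-j-g-i, so the component count stays at 1.

1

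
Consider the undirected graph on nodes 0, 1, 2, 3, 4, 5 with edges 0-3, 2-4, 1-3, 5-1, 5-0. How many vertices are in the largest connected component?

4

Starting from 2 we can reach 2, 4. That is one component of size 2.
Starting from 0 we can reach 0, 1, 3, 5. That is one component of size 4.
The largest has 4 vertices.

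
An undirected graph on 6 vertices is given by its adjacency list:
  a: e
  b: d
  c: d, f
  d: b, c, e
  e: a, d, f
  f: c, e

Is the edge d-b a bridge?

Yes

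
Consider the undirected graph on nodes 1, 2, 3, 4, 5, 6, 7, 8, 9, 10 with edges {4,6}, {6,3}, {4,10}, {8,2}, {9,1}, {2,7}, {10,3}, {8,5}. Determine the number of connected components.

Starting from 1 we can reach 1, 9. That is one component of size 2.
Starting from 3 we can reach 3, 4, 6, 10. That is one component of size 4.
Starting from 2 we can reach 2, 5, 7, 8. That is one component of size 4.
Total: 3 components.

3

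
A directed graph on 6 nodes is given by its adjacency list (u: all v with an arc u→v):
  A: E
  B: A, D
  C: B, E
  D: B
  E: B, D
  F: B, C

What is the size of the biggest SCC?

{A, B, D, E} are all mutually reachable — one SCC of size 4.
{C} is an SCC by itself.
{F} is an SCC by itself.
The largest has 4 vertices.

4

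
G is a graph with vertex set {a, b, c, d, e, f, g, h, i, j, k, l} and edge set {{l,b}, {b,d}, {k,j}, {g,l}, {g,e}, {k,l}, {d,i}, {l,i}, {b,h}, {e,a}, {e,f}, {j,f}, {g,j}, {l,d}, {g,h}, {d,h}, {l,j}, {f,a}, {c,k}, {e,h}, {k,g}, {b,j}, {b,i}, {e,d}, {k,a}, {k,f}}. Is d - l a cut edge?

After removing d - l, the path d-b-l still connects them, so the edge is not a bridge.

No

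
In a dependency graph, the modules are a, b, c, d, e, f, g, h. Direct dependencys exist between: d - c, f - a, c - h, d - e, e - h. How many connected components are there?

4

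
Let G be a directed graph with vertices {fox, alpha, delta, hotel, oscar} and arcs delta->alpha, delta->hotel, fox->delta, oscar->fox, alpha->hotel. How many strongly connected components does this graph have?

5

{hotel} is an SCC by itself.
{fox} is an SCC by itself.
{alpha} is an SCC by itself.
{oscar} is an SCC by itself.
{delta} is an SCC by itself.
That gives 5 strongly connected components.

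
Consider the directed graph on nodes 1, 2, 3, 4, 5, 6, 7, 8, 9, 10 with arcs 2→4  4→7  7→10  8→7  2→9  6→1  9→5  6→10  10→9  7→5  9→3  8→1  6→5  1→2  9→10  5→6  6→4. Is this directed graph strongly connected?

No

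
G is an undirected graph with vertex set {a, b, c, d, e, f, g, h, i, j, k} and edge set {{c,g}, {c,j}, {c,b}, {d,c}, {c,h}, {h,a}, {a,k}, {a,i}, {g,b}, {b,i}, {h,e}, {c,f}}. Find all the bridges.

a-k, c-d, c-f, c-j, e-h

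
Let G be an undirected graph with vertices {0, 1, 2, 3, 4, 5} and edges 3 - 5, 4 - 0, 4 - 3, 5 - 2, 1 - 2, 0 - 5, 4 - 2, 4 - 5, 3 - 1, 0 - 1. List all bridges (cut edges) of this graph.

none

The edges on the cycle 4-0-1-3-4 are not bridges since each lies on that cycle.
Every edge lies on some cycle, so there are no bridges.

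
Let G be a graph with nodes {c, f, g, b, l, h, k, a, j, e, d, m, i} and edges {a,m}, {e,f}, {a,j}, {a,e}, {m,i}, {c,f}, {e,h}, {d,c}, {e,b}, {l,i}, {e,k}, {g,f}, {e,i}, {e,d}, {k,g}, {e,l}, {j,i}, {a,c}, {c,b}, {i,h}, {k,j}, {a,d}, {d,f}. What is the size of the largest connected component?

13

Starting from a we can reach a, b, c, d, e, f, g, h, i, j, k, l, m. That is one component of size 13.
The largest has 13 vertices.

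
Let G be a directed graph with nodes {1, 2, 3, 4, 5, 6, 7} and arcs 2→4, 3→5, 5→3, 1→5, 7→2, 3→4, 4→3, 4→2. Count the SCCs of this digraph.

4

{2, 3, 4, 5} are all mutually reachable — one SCC of size 4.
{1} is an SCC by itself.
{6} is an SCC by itself.
{7} is an SCC by itself.
That gives 4 strongly connected components.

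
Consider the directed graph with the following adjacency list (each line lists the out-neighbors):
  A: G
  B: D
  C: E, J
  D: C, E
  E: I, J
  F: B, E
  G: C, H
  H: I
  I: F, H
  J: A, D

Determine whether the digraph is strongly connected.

From H we can reach every vertex (A, B, C, D, E, F, G, H, I, J), and every vertex can reach H (A, B, C, D, E, F, G, H, I, J). So the whole graph is one strongly connected component.

Yes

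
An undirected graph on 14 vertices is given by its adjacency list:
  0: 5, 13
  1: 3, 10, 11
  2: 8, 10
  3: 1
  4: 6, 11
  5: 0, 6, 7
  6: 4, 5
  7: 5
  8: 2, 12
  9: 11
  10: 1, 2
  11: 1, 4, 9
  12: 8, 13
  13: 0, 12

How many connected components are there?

1

Starting from 0 we can reach 0, 1, 2, 3, 4, 5, 6, 7, 8, 9, 10, 11, 12, 13. That is one component of size 14.
Total: 1 component.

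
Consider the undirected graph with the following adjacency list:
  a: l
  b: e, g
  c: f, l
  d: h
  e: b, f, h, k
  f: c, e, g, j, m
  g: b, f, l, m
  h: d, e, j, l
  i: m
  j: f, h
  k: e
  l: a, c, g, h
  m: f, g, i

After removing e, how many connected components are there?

2

With e gone, the remaining components are: {k}; {a, b, c, d, f, g, h, i, j, l, m}.
That is 2 components.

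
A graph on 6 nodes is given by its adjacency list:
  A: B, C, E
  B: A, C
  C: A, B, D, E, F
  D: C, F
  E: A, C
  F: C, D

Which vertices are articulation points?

Removing C increases the component count from 1 to 2, so C is a cut vertex.
By contrast removing A leaves 1 component; it is not a cut vertex. No other vertex is a cut vertex either.

C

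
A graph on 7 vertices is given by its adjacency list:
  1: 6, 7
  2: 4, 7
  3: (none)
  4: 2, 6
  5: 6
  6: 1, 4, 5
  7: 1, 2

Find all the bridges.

5-6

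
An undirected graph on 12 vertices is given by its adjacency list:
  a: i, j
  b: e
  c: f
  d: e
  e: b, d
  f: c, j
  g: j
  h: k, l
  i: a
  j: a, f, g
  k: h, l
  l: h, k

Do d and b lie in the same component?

Yes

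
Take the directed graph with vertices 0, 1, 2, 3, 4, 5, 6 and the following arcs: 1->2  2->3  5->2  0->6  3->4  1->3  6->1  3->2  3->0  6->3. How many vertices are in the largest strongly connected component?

{0, 1, 2, 3, 6} are all mutually reachable — one SCC of size 5.
{4} is an SCC by itself.
{5} is an SCC by itself.
The largest has 5 vertices.

5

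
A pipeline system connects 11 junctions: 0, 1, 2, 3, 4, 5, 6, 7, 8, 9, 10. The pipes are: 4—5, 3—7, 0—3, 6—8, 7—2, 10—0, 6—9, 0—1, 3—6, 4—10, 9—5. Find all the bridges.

0-1, 2-7, 3-7, 6-8

The edges on the cycle 4-10-0-3-6-9-5-4 are not bridges since each lies on that cycle.
But removing 2—7 disconnects 2 from 7; removing 0—1 disconnects 0 from 1; removing 8—6 disconnects 8 from 6; removing 3—7 disconnects 3 from 7 — these are bridges.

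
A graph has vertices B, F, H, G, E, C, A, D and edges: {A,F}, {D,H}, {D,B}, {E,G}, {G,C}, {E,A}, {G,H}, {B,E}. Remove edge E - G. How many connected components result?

1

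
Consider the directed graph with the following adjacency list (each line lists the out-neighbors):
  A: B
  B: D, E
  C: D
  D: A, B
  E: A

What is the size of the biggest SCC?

4

{A, B, D, E} are all mutually reachable — one SCC of size 4.
{C} is an SCC by itself.
The largest has 4 vertices.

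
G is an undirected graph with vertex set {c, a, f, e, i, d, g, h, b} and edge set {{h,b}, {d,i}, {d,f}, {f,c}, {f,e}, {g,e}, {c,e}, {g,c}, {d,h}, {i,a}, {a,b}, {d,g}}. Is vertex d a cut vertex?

Yes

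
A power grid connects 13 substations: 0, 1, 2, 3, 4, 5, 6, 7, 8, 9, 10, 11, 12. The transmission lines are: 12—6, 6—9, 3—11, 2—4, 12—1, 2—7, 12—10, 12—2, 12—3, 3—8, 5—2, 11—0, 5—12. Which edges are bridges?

The edges on the cycle 5-12-2-5 are not bridges since each lies on that cycle.
But removing 12—1 disconnects 12 from 1; removing 3—11 disconnects 3 from 11; removing 8—3 disconnects 8 from 3; removing 2—7 disconnects 2 from 7 — these are bridges.
In total 10 edges are bridges.

0-11, 1-12, 10-12, 11-3, 12-3, 12-6, 2-4, 2-7, 3-8, 6-9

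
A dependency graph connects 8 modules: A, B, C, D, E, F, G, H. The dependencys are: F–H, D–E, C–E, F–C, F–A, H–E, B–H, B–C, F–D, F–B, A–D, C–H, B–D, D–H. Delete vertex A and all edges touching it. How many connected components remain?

2

With A gone, the remaining components are: {G}; {B, C, D, E, F, H}.
That is 2 components.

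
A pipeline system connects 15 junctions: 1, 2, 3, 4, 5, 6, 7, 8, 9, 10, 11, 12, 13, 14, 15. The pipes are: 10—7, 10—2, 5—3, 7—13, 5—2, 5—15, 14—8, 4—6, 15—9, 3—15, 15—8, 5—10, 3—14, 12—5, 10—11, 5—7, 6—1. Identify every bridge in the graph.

The edges on the cycle 3-15-8-14-3 are not bridges since each lies on that cycle.
But removing 12—5 disconnects 12 from 5; removing 10—11 disconnects 10 from 11; removing 13—7 disconnects 13 from 7; removing 6—1 disconnects 6 from 1 — these are bridges.
In total 6 edges are bridges.

1-6, 10-11, 12-5, 13-7, 15-9, 4-6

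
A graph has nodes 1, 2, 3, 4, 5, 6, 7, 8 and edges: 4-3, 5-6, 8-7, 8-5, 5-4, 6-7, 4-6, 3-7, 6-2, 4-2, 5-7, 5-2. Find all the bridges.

The edges on the cycle 5-4-6-2-5 are not bridges since each lies on that cycle.
Every edge lies on some cycle, so there are no bridges.

none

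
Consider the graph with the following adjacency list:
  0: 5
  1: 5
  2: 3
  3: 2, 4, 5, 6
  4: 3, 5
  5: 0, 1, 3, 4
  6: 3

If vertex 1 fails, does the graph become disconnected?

Deleting 1 leaves 1 component (was 1), so 1 is not a cut vertex.

No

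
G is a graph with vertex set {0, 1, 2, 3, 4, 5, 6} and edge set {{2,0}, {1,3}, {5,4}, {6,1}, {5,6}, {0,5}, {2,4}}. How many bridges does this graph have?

3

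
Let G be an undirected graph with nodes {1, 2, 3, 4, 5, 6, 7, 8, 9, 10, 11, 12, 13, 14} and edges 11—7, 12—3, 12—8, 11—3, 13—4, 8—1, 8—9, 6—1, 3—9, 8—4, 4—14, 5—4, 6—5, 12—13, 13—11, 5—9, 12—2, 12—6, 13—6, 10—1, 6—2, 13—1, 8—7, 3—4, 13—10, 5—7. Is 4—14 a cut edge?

Yes

Removing 4—14 leaves no path between 4 and 14: the component count goes from 1 to 2. So it is a bridge.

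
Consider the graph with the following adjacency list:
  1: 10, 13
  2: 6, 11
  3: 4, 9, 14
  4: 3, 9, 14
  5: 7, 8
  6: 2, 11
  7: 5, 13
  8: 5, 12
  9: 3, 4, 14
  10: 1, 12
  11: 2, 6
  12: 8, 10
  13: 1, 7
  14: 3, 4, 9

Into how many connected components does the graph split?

Starting from 2 we can reach 2, 6, 11. That is one component of size 3.
Starting from 3 we can reach 3, 4, 9, 14. That is one component of size 4.
Starting from 1 we can reach 1, 5, 7, 8, 10, 12, 13. That is one component of size 7.
Total: 3 components.

3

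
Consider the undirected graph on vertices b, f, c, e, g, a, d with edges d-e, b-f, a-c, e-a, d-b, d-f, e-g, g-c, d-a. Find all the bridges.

The edges on the cycle d-b-f-d are not bridges since each lies on that cycle.
Every edge lies on some cycle, so there are no bridges.

none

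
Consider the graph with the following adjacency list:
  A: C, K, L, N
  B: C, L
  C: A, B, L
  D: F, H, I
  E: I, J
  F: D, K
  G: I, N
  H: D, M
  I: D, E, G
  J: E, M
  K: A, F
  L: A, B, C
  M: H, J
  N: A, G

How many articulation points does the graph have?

Removing A increases the component count from 1 to 2, so A is a cut vertex.
By contrast removing J leaves 1 component; it is not a cut vertex. No other vertex is a cut vertex either.

1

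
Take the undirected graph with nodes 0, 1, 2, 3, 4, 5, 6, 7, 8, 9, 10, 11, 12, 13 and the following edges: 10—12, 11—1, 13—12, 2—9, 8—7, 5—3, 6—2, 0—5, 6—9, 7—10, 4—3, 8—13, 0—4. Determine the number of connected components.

Starting from 1 we can reach 1, 11. That is one component of size 2.
Starting from 2 we can reach 2, 6, 9. That is one component of size 3.
Starting from 0 we can reach 0, 3, 4, 5. That is one component of size 4.
Starting from 7 we can reach 7, 8, 10, 12, 13. That is one component of size 5.
Total: 4 components.

4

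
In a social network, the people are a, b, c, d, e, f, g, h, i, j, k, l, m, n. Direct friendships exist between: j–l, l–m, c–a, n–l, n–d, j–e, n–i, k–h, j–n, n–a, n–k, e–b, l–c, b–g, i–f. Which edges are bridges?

The edges on the cycle n-l-c-a-n are not bridges since each lies on that cycle.
But removing j–e disconnects j from e; removing n–d disconnects n from d; removing k–h disconnects k from h; removing m–l disconnects m from l — these are bridges.
In total 9 edges are bridges.

b-e, b-g, d-n, e-j, f-i, h-k, i-n, k-n, l-m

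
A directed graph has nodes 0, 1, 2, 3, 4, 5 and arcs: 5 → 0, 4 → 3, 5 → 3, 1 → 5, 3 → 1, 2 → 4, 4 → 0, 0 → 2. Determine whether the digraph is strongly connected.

Yes

From 4 we can reach every vertex (0, 1, 2, 3, 4, 5), and every vertex can reach 4 (0, 1, 2, 3, 4, 5). So the whole graph is one strongly connected component.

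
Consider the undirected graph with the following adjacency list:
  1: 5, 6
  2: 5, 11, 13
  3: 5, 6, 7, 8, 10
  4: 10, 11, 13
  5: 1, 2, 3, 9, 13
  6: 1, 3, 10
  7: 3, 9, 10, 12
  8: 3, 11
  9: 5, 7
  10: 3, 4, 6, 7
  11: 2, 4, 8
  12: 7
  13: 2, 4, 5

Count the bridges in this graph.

The edges on the cycle 3-10-6-3 are not bridges since each lies on that cycle.
But removing 12-7 disconnects 12 from 7 — this is a bridge.

1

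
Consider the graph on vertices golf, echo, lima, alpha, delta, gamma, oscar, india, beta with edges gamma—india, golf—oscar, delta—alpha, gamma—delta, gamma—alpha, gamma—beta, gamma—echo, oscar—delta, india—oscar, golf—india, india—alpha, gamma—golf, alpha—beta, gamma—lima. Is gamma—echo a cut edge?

Yes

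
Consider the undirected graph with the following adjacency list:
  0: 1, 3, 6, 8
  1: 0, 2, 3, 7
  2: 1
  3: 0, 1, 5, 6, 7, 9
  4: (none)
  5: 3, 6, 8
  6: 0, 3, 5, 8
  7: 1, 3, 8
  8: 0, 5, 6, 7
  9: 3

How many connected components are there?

4 is isolated — a component by itself.
Starting from 0 we can reach 0, 1, 2, 3, 5, 6, 7, 8, 9. That is one component of size 9.
Total: 2 components.

2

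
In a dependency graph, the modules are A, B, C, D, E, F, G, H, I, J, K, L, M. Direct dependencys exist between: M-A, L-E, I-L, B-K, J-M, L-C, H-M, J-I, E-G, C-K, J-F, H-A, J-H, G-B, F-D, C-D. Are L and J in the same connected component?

From L we can reach A, B, C, D, E, F, G, H, I, J, K, L, M, which includes J.

Yes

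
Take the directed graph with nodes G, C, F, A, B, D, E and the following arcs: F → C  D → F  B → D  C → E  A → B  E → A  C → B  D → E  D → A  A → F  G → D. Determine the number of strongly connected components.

2

{A, B, C, D, E, F} are all mutually reachable — one SCC of size 6.
{G} is an SCC by itself.
That gives 2 strongly connected components.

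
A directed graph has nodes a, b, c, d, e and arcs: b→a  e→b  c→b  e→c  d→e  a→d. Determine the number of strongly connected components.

1

{a, b, c, d, e} are all mutually reachable — one SCC of size 5.
That gives 1 strongly connected component.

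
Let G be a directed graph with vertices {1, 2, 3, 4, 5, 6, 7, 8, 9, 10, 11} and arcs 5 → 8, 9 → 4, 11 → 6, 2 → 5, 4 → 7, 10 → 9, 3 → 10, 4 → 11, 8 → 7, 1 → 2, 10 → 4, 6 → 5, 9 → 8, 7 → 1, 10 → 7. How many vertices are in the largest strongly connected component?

5

{1, 2, 5, 7, 8} are all mutually reachable — one SCC of size 5.
{4} is an SCC by itself.
{9} is an SCC by itself.
{11} is an SCC by itself.
{3} is an SCC by itself.
(and 2 more singleton SCCs)
The largest has 5 vertices.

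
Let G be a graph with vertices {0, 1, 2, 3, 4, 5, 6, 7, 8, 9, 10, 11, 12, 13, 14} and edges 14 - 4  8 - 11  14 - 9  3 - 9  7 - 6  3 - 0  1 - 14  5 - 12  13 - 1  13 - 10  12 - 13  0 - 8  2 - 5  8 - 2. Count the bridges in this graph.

The edges on the cycle 3-0-8-2-5-12-13-1-14-9-3 are not bridges since each lies on that cycle.
But removing 7 - 6 disconnects 7 from 6; removing 10 - 13 disconnects 10 from 13; removing 14 - 4 disconnects 14 from 4; removing 8 - 11 disconnects 8 from 11 — these are bridges.
That makes 4 bridges.

4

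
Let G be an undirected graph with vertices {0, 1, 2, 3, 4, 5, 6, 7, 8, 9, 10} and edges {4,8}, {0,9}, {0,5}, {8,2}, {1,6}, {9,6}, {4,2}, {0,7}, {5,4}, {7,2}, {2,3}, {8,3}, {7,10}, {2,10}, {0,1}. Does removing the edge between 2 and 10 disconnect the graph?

No

After removing 2-10, the path 2-7-10 still connects them, so the edge is not a bridge.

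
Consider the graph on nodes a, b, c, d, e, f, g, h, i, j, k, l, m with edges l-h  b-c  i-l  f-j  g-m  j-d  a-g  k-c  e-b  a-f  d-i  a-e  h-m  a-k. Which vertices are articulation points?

Removing a increases the component count from 1 to 2, so a is a cut vertex.
By contrast removing b leaves 1 component; it is not a cut vertex. No other vertex is a cut vertex either.

a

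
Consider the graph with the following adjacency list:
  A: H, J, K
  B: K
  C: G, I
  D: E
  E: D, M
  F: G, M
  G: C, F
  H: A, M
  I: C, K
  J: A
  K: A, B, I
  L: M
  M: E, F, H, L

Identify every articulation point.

A, E, K, M

Removing A increases the component count from 1 to 2, so A is a cut vertex.
Removing E increases the component count from 1 to 2, so E is a cut vertex.
Removing K increases the component count from 1 to 2, so K is a cut vertex.
Likewise M is a cut vertex.
By contrast removing D leaves 1 component; it is not a cut vertex. No other vertex is a cut vertex either.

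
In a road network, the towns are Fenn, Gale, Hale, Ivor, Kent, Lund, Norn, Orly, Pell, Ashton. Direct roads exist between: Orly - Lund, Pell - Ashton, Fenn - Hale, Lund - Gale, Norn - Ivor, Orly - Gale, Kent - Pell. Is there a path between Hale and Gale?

No

The component containing Hale is {Fenn, Hale}, and Gale is not in it.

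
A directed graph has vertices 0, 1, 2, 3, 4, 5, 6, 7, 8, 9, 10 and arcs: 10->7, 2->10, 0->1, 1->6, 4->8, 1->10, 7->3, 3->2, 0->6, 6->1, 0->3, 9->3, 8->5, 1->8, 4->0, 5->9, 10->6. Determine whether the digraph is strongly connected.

There is no directed path from 6 to 0, so the graph is not strongly connected.

No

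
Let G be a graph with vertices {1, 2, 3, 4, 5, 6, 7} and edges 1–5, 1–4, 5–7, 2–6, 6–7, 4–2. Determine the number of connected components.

3 is isolated — a component by itself.
Starting from 1 we can reach 1, 2, 4, 5, 6, 7. That is one component of size 6.
Total: 2 components.

2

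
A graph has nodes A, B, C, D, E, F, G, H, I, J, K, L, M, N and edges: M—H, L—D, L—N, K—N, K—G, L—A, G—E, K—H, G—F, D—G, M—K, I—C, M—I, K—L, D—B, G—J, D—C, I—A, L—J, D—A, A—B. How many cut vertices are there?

Removing G increases the component count from 1 to 3, so G is a cut vertex.
By contrast removing B leaves 1 component; it is not a cut vertex. No other vertex is a cut vertex either.

1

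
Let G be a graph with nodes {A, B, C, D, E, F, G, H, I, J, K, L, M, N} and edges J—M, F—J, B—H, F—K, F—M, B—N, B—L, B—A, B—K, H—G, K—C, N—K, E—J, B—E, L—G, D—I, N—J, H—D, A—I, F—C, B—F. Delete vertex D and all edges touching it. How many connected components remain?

1

With D gone, the remaining components are: {A, B, C, E, F, G, H, I, J, K, L, M, N}.
That is 1 component.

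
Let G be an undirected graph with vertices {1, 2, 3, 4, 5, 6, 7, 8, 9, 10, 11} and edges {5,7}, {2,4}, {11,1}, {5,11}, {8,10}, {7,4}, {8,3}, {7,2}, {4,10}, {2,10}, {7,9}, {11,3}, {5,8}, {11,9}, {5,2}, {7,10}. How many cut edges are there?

The edges on the cycle 5-8-3-11-5 are not bridges since each lies on that cycle.
But removing 11–1 disconnects 11 from 1 — this is a bridge.

1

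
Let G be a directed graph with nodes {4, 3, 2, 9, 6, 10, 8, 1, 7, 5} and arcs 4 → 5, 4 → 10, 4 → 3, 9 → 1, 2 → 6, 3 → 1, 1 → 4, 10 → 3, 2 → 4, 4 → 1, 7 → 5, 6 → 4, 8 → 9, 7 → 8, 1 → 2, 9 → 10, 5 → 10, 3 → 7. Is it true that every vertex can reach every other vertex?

Yes

From 8 we can reach every vertex (1, 2, 3, 4, 5, 6, 7, 8, 9, 10), and every vertex can reach 8 (1, 2, 3, 4, 5, 6, 7, 8, 9, 10). So the whole graph is one strongly connected component.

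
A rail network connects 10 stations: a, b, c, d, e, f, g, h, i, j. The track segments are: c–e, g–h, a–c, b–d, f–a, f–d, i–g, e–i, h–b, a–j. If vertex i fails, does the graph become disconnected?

No

Deleting i leaves 1 component (was 1) (its neighbors e, g remain connected to each other), so i is not a cut vertex.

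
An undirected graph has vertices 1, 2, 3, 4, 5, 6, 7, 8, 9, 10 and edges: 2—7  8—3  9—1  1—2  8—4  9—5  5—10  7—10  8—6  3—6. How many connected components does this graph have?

2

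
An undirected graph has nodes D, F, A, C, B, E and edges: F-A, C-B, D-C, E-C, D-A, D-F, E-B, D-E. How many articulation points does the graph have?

1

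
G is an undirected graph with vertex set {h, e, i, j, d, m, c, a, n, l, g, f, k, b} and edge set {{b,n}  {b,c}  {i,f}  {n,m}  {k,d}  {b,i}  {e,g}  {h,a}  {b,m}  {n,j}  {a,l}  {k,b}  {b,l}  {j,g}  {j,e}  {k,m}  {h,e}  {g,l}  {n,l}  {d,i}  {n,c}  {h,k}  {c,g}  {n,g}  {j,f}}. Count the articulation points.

0

Removing h, for instance, still leaves 1 component. No single vertex removal increases the component count — the graph has no articulation points.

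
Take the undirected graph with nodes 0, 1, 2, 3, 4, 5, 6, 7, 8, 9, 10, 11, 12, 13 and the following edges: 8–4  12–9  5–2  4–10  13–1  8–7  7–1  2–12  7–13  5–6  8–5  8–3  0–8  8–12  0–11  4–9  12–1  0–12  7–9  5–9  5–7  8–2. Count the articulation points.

4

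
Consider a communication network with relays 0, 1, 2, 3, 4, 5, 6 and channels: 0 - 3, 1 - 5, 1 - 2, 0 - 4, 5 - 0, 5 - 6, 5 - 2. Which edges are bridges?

0-3, 0-4, 0-5, 5-6

The edges on the cycle 1-5-2-1 are not bridges since each lies on that cycle.
But removing 5 - 6 disconnects 5 from 6; removing 5 - 0 disconnects 5 from 0; removing 0 - 3 disconnects 0 from 3; removing 0 - 4 disconnects 0 from 4 — these are bridges.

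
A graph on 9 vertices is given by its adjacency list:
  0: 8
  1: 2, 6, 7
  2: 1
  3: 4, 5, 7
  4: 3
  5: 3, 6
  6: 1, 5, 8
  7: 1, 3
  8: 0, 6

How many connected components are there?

1

Starting from 0 we can reach 0, 1, 2, 3, 4, 5, 6, 7, 8. That is one component of size 9.
Total: 1 component.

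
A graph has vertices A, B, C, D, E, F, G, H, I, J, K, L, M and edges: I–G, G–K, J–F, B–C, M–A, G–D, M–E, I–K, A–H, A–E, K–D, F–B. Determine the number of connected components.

4

L is isolated — a component by itself.
Starting from D we can reach D, G, I, K. That is one component of size 4.
Starting from B we can reach B, C, F, J. That is one component of size 4.
Starting from A we can reach A, E, H, M. That is one component of size 4.
Total: 4 components.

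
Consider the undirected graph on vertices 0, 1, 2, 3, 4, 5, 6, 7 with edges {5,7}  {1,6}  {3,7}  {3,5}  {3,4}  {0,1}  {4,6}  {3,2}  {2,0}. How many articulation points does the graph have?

1

Removing 3 increases the component count from 1 to 2, so 3 is a cut vertex.
By contrast removing 1 leaves 1 component; it is not a cut vertex. No other vertex is a cut vertex either.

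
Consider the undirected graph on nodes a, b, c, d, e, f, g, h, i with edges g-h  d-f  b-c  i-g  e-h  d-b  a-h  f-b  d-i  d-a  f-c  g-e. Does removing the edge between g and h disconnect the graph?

No

After removing g-h, the path g-e-h still connects them, so the edge is not a bridge.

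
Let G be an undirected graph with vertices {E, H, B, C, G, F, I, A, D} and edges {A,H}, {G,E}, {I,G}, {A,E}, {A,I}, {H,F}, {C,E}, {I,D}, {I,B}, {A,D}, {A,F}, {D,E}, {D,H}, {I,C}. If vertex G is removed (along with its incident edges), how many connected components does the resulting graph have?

1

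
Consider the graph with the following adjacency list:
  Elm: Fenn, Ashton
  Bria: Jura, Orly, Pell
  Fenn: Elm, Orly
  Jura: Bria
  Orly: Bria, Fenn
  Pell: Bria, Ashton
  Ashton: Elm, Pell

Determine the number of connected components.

Starting from Elm we can reach Elm, Bria, Fenn, Jura, Orly, Pell, Ashton. That is one component of size 7.
Total: 1 component.

1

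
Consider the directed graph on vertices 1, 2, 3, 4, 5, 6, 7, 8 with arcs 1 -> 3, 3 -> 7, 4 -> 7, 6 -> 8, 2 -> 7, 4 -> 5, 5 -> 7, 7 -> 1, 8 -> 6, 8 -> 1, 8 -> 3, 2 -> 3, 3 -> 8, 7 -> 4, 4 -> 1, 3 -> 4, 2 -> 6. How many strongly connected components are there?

2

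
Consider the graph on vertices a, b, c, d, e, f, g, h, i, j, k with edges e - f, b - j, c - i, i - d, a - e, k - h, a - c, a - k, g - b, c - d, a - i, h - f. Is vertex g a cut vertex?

Deleting g leaves 2 components (was 2), so g is not a cut vertex.

No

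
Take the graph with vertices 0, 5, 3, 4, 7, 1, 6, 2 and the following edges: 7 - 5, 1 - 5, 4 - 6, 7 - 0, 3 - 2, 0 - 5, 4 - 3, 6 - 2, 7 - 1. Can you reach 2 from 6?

Yes

From 6 we can reach 2, 3, 4, 6, which includes 2.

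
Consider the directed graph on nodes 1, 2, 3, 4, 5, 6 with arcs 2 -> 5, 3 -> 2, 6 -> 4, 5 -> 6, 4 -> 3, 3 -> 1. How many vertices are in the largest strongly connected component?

5

{2, 3, 4, 5, 6} are all mutually reachable — one SCC of size 5.
{1} is an SCC by itself.
The largest has 5 vertices.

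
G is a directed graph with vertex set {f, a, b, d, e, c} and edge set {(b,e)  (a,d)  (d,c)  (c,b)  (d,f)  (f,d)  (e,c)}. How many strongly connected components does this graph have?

3

{b, c, e} are all mutually reachable — one SCC of size 3.
{d, f} are all mutually reachable — one SCC of size 2.
{a} is an SCC by itself.
That gives 3 strongly connected components.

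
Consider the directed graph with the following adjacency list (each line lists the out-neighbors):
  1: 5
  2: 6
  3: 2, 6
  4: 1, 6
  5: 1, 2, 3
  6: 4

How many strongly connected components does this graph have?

1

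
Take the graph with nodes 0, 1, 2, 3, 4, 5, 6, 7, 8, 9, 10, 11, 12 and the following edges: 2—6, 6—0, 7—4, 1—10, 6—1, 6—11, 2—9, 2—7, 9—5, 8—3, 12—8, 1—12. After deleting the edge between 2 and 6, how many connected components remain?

2

Before removal there is 1 component.
2—6 is a bridge — removing it separates 2's side from 6's side.
After removal: 2 components.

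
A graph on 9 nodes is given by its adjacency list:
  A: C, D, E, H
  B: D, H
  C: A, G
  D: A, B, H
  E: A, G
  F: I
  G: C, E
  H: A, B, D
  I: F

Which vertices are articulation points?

Removing A increases the component count from 2 to 3, so A is a cut vertex.
By contrast removing G leaves 2 components; it is not a cut vertex. No other vertex is a cut vertex either.

A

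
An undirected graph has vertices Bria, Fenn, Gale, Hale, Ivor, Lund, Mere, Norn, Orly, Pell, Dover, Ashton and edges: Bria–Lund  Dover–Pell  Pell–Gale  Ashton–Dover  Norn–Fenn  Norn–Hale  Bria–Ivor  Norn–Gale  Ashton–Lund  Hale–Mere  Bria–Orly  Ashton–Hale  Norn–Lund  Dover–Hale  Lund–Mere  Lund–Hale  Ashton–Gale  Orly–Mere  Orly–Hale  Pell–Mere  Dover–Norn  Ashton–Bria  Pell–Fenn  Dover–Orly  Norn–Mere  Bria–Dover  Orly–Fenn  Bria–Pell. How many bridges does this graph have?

The edges on the cycle Ashton-Bria-Pell-Fenn-Norn-Dover-Ashton are not bridges since each lies on that cycle.
But removing Ivor–Bria disconnects Ivor from Bria — this is a bridge.

1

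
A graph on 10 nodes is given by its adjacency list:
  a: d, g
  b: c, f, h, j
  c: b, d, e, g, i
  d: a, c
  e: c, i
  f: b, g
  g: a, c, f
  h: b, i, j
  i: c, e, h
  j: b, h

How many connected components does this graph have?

Starting from a we can reach a, b, c, d, e, f, g, h, i, j. That is one component of size 10.
Total: 1 component.

1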